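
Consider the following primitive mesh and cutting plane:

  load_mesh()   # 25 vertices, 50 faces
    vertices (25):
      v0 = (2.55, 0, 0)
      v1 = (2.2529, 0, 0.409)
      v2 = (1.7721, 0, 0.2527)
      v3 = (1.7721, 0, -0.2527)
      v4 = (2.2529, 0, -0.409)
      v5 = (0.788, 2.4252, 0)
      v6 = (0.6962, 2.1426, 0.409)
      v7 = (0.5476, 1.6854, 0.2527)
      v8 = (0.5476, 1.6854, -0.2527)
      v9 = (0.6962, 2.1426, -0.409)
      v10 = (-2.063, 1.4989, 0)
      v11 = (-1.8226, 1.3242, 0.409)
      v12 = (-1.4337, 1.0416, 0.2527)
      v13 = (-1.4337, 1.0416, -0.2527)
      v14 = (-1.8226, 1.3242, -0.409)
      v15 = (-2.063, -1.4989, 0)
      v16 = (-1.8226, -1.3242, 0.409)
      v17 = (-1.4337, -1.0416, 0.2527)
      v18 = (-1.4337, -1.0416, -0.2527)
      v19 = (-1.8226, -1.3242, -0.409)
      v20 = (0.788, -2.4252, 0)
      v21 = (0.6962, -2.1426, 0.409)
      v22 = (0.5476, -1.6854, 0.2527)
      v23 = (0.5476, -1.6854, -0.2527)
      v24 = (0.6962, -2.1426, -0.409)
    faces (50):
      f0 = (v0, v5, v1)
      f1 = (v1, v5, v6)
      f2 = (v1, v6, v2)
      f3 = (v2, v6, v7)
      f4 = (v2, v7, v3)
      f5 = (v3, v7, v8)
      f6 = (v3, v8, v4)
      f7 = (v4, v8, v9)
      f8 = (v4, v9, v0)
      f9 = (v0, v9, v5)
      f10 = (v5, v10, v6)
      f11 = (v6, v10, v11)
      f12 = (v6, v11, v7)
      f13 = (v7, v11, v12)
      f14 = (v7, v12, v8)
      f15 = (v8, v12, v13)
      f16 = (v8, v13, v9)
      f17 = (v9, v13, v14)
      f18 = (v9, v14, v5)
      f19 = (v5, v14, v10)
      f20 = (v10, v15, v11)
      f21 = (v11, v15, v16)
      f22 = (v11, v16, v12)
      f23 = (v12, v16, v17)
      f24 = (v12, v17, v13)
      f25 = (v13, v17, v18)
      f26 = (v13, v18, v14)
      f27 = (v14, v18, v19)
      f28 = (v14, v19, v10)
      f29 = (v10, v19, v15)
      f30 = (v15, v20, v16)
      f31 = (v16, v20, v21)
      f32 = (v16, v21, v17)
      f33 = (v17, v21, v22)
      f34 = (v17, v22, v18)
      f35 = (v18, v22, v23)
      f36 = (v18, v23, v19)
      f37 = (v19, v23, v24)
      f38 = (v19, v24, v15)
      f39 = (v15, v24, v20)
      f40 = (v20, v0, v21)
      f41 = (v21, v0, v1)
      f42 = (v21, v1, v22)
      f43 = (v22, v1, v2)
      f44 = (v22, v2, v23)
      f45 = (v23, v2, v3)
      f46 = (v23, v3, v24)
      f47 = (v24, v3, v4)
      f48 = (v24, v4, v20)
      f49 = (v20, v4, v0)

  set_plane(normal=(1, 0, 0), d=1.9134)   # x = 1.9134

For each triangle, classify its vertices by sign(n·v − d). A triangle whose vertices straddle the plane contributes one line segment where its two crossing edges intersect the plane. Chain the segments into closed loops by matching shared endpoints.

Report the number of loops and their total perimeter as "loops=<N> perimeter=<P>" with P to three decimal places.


loops=1 perimeter=4.234

Straddling triangles (14 of 50):
  (v0,v5,v1) [+-+] → (1.9134, 0.87621, 0)–(1.9134, 0.562056, 0.314212)  len=0.4443
  (v1,v5,v6) [+--] → (1.9134, 0.562056, 0.314212)–(1.9134, 0.467279, 0.409)  len=0.1340
  (v1,v6,v2) [+--] → (1.9134, 0.467279, 0.409)–(1.9134, 0, 0.298634)  len=0.4801
  (v3,v8,v4) [--+] → (1.9134, 0.335538, -0.377883)–(1.9134, 0, -0.298634)  len=0.3448
  (v4,v8,v9) [+--] → (1.9134, 0.335538, -0.377883)–(1.9134, 0.467279, -0.409)  len=0.1354
  (v4,v9,v0) [+-+] → (1.9134, 0.467279, -0.409)–(1.9134, 0.735775, -0.140452)  len=0.3797
  (v0,v9,v5) [+--] → (1.9134, 0.735775, -0.140452)–(1.9134, 0.87621, 0)  len=0.1986
  (v20,v0,v21) [-+-] → (1.9134, -0.87621, 0)–(1.9134, -0.735775, 0.140452)  len=0.1986
  (v21,v0,v1) [-++] → (1.9134, -0.735775, 0.140452)–(1.9134, -0.467279, 0.409)  len=0.3797
  (v21,v1,v22) [-+-] → (1.9134, -0.467279, 0.409)–(1.9134, -0.335538, 0.377883)  len=0.1354
  (v22,v1,v2) [-+-] → (1.9134, -0.335538, 0.377883)–(1.9134, 0, 0.298634)  len=0.3448
  (v24,v3,v4) [--+] → (1.9134, 0, -0.298634)–(1.9134, -0.467279, -0.409)  len=0.4801
  (v24,v4,v20) [-+-] → (1.9134, -0.467279, -0.409)–(1.9134, -0.562056, -0.314212)  len=0.1340
  (v20,v4,v0) [-++] → (1.9134, -0.562056, -0.314212)–(1.9134, -0.87621, 0)  len=0.4443

Chained into 1 loop(s):
  loop 1: 14 segments, perimeter = 4.2340
Total perimeter = 4.234


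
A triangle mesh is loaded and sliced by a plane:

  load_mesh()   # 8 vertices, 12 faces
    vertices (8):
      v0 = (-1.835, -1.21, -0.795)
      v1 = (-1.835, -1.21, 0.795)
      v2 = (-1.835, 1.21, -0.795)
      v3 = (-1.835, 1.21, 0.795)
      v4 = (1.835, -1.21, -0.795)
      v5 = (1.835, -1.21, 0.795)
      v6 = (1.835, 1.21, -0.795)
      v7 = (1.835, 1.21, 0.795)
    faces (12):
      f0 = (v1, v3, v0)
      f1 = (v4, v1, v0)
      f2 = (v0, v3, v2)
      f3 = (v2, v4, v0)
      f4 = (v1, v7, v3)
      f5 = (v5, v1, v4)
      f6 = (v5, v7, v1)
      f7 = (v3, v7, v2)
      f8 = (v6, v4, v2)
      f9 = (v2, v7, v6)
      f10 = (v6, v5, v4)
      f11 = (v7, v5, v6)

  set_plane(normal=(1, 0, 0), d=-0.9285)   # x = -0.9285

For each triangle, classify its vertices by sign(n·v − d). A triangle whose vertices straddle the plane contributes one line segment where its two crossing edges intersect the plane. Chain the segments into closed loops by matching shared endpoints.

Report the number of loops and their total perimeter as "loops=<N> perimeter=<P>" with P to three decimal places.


Straddling triangles (8 of 12):
  (v4,v1,v0) [+--] → (-0.9285, -1.21, 0.402266)–(-0.9285, -1.21, -0.795)  len=1.1973
  (v2,v4,v0) [-+-] → (-0.9285, 0.612253, -0.795)–(-0.9285, -1.21, -0.795)  len=1.8223
  (v1,v7,v3) [-+-] → (-0.9285, -0.612253, 0.795)–(-0.9285, 1.21, 0.795)  len=1.8223
  (v5,v1,v4) [+-+] → (-0.9285, -1.21, 0.795)–(-0.9285, -1.21, 0.402266)  len=0.3927
  (v5,v7,v1) [++-] → (-0.9285, -0.612253, 0.795)–(-0.9285, -1.21, 0.795)  len=0.5977
  (v3,v7,v2) [-+-] → (-0.9285, 1.21, 0.795)–(-0.9285, 1.21, -0.402266)  len=1.1973
  (v6,v4,v2) [++-] → (-0.9285, 0.612253, -0.795)–(-0.9285, 1.21, -0.795)  len=0.5977
  (v2,v7,v6) [-++] → (-0.9285, 1.21, -0.402266)–(-0.9285, 1.21, -0.795)  len=0.3927

Chained into 1 loop(s):
  loop 1: 8 segments, perimeter = 8.0200
Total perimeter = 8.020

loops=1 perimeter=8.020


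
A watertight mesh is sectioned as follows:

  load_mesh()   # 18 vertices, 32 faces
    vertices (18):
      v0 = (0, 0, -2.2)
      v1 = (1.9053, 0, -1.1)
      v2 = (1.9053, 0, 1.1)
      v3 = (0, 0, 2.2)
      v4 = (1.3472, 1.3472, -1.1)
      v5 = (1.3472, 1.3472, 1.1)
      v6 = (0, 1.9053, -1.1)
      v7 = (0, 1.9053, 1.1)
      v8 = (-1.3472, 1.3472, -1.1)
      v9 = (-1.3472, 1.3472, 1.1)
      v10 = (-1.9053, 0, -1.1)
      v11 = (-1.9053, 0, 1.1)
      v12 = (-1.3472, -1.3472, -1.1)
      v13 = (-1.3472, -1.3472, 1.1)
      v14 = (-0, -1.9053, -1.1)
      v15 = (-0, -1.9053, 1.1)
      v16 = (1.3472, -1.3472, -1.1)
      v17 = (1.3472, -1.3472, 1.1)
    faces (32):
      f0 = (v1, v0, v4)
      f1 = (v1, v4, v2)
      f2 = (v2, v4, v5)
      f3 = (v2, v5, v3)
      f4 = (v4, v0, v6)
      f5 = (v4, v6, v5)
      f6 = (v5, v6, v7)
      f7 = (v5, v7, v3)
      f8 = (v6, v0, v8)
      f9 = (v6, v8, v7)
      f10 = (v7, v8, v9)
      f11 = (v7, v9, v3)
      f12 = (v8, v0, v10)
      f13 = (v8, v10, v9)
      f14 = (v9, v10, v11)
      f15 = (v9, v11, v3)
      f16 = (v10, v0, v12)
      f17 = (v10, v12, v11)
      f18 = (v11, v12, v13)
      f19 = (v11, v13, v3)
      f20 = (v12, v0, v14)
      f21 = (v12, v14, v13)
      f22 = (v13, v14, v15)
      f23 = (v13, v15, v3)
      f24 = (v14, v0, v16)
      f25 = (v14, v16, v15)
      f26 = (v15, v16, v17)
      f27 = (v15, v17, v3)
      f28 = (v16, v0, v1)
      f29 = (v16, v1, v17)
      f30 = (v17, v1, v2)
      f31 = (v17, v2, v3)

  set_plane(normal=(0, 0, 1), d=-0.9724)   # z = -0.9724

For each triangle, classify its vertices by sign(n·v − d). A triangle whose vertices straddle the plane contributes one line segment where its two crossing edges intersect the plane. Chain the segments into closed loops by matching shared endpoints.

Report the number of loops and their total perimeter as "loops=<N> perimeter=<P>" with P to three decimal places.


Straddling triangles (16 of 32):
  (v1,v4,v2) [--+] → (1.37957, 1.26906, -0.9724)–(1.9053, 0, -0.9724)  len=1.3736
  (v2,v4,v5) [+-+] → (1.37957, 1.26906, -0.9724)–(1.3472, 1.3472, -0.9724)  len=0.0846
  (v4,v6,v5) [--+] → (0.0781376, 1.87293, -0.9724)–(1.3472, 1.3472, -0.9724)  len=1.3736
  (v5,v6,v7) [+-+] → (0.0781376, 1.87293, -0.9724)–(0, 1.9053, -0.9724)  len=0.0846
  (v6,v8,v7) [--+] → (-1.26906, 1.37957, -0.9724)–(0, 1.9053, -0.9724)  len=1.3736
  (v7,v8,v9) [+-+] → (-1.26906, 1.37957, -0.9724)–(-1.3472, 1.3472, -0.9724)  len=0.0846
  (v8,v10,v9) [--+] → (-1.87293, 0.0781376, -0.9724)–(-1.3472, 1.3472, -0.9724)  len=1.3736
  (v9,v10,v11) [+-+] → (-1.87293, 0.0781376, -0.9724)–(-1.9053, 0, -0.9724)  len=0.0846
  (v10,v12,v11) [--+] → (-1.37957, -1.26906, -0.9724)–(-1.9053, 0, -0.9724)  len=1.3736
  (v11,v12,v13) [+-+] → (-1.37957, -1.26906, -0.9724)–(-1.3472, -1.3472, -0.9724)  len=0.0846
  (v12,v14,v13) [--+] → (-0.0781376, -1.87293, -0.9724)–(-1.3472, -1.3472, -0.9724)  len=1.3736
  (v13,v14,v15) [+-+] → (-0.0781376, -1.87293, -0.9724)–(0, -1.9053, -0.9724)  len=0.0846
  (v14,v16,v15) [--+] → (1.26906, -1.37957, -0.9724)–(0, -1.9053, -0.9724)  len=1.3736
  (v15,v16,v17) [+-+] → (1.26906, -1.37957, -0.9724)–(1.3472, -1.3472, -0.9724)  len=0.0846
  (v16,v1,v17) [--+] → (1.87293, -0.0781376, -0.9724)–(1.3472, -1.3472, -0.9724)  len=1.3736
  (v17,v1,v2) [+-+] → (1.87293, -0.0781376, -0.9724)–(1.9053, 0, -0.9724)  len=0.0846

Chained into 1 loop(s):
  loop 1: 16 segments, perimeter = 11.6658
Total perimeter = 11.666

loops=1 perimeter=11.666


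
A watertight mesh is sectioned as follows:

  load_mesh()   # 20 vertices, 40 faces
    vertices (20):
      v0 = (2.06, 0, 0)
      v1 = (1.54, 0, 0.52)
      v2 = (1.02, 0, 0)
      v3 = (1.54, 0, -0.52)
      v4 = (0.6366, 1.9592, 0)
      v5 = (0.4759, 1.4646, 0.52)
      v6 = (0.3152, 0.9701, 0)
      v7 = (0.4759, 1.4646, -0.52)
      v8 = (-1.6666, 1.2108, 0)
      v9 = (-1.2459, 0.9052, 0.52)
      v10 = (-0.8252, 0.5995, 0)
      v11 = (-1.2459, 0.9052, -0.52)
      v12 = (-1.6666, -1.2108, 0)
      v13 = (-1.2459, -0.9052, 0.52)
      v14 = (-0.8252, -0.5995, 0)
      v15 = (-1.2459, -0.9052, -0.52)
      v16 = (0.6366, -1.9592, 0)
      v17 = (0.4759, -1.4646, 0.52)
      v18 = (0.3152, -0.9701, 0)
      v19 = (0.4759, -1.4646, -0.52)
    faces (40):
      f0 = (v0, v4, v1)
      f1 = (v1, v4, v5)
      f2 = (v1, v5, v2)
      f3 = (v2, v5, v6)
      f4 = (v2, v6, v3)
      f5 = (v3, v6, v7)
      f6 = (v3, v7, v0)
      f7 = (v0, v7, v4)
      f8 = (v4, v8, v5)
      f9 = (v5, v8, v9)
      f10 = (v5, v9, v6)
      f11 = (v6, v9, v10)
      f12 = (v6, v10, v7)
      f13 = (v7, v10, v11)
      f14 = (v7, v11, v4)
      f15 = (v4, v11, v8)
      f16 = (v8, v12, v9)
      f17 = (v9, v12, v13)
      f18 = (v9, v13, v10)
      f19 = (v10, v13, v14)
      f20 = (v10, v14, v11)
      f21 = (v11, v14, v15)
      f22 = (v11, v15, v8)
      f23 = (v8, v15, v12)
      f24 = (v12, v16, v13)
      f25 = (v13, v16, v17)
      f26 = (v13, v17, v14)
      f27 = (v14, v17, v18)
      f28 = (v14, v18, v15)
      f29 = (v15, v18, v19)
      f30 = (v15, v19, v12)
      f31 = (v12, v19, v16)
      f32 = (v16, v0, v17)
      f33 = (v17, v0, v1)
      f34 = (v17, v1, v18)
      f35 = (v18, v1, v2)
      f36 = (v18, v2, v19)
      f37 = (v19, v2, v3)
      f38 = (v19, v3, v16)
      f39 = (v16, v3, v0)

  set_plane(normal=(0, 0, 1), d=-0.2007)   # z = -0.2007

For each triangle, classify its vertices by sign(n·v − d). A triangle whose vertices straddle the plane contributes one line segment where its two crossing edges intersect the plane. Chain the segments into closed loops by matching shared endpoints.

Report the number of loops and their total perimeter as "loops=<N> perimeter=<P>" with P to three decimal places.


loops=2 perimeter=18.104

Straddling triangles (20 of 40):
  (v2,v6,v3) [++-] → (0.787926, 0.595679, -0.2007)–(1.2207, 0, -0.2007)  len=0.7363
  (v3,v6,v7) [-+-] → (0.787926, 0.595679, -0.2007)–(0.377224, 1.16096, -0.2007)  len=0.6987
  (v3,v7,v0) [--+] → (1.4486, 0.565279, -0.2007)–(1.8593, 0, -0.2007)  len=0.6987
  (v0,v7,v4) [+-+] → (1.4486, 0.565279, -0.2007)–(0.574576, 1.7683, -0.2007)  len=1.4870
  (v6,v10,v7) [++-] → (-0.323025, 0.933395, -0.2007)–(0.377224, 1.16096, -0.2007)  len=0.7363
  (v7,v10,v11) [-+-] → (-0.323025, 0.933395, -0.2007)–(-0.987574, 0.717488, -0.2007)  len=0.6987
  (v7,v11,v4) [--+] → (-0.0899726, 1.5524, -0.2007)–(0.574576, 1.7683, -0.2007)  len=0.6987
  (v4,v11,v8) [+-+] → (-0.0899726, 1.5524, -0.2007)–(-1.50423, 1.09285, -0.2007)  len=1.4870
  (v10,v14,v11) [++-] → (-0.987574, -0.0187437, -0.2007)–(-0.987574, 0.717488, -0.2007)  len=0.7362
  (v11,v14,v15) [-+-] → (-0.987574, -0.0187437, -0.2007)–(-0.987574, -0.717488, -0.2007)  len=0.6987
  (v11,v15,v8) [--+] → (-1.50423, 0.394105, -0.2007)–(-1.50423, 1.09285, -0.2007)  len=0.6987
  (v8,v15,v12) [+-+] → (-1.50423, 0.394105, -0.2007)–(-1.50423, -1.09285, -0.2007)  len=1.4870
  (v14,v18,v15) [++-] → (-0.287325, -0.945051, -0.2007)–(-0.987574, -0.717488, -0.2007)  len=0.7363
  (v15,v18,v19) [-+-] → (-0.287325, -0.945051, -0.2007)–(0.377224, -1.16096, -0.2007)  len=0.6987
  (v15,v19,v12) [--+] → (-0.839677, -1.30876, -0.2007)–(-1.50423, -1.09285, -0.2007)  len=0.6987
  (v12,v19,v16) [+-+] → (-0.839677, -1.30876, -0.2007)–(0.574576, -1.7683, -0.2007)  len=1.4870
  (v18,v2,v19) [++-] → (0.809998, -0.565279, -0.2007)–(0.377224, -1.16096, -0.2007)  len=0.7363
  (v19,v2,v3) [-+-] → (0.809998, -0.565279, -0.2007)–(1.2207, 0, -0.2007)  len=0.6987
  (v19,v3,v16) [--+] → (0.985278, -1.20302, -0.2007)–(0.574576, -1.7683, -0.2007)  len=0.6987
  (v16,v3,v0) [+-+] → (0.985278, -1.20302, -0.2007)–(1.8593, 0, -0.2007)  len=1.4870

Chained into 2 loop(s):
  loop 1: 10 segments, perimeter = 7.1751
  loop 2: 10 segments, perimeter = 10.9287
Total perimeter = 18.104


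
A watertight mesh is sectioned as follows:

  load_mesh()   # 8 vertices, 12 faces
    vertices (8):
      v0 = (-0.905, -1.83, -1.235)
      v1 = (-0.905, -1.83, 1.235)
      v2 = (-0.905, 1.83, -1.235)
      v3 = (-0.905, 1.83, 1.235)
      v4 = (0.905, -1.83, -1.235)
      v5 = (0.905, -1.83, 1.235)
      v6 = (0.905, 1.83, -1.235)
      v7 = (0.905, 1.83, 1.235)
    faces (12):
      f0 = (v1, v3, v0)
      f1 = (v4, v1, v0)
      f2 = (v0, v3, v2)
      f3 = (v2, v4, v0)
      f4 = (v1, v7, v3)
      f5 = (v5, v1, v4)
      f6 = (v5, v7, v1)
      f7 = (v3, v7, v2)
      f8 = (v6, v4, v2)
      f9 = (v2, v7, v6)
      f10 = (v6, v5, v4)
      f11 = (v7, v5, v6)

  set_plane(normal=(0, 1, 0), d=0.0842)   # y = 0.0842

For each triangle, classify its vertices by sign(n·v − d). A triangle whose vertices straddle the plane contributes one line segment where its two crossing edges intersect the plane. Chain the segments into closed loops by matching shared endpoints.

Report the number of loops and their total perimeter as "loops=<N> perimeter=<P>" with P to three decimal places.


loops=1 perimeter=8.560

Straddling triangles (8 of 12):
  (v1,v3,v0) [-+-] → (-0.905, 0.0842, 1.235)–(-0.905, 0.0842, 0.0568235)  len=1.1782
  (v0,v3,v2) [-++] → (-0.905, 0.0842, 0.0568235)–(-0.905, 0.0842, -1.235)  len=1.2918
  (v2,v4,v0) [+--] → (-0.0416399, 0.0842, -1.235)–(-0.905, 0.0842, -1.235)  len=0.8634
  (v1,v7,v3) [-++] → (0.0416399, 0.0842, 1.235)–(-0.905, 0.0842, 1.235)  len=0.9466
  (v5,v7,v1) [-+-] → (0.905, 0.0842, 1.235)–(0.0416399, 0.0842, 1.235)  len=0.8634
  (v6,v4,v2) [+-+] → (0.905, 0.0842, -1.235)–(-0.0416399, 0.0842, -1.235)  len=0.9466
  (v6,v5,v4) [+--] → (0.905, 0.0842, -0.0568235)–(0.905, 0.0842, -1.235)  len=1.1782
  (v7,v5,v6) [+-+] → (0.905, 0.0842, 1.235)–(0.905, 0.0842, -0.0568235)  len=1.2918

Chained into 1 loop(s):
  loop 1: 8 segments, perimeter = 8.5600
Total perimeter = 8.560


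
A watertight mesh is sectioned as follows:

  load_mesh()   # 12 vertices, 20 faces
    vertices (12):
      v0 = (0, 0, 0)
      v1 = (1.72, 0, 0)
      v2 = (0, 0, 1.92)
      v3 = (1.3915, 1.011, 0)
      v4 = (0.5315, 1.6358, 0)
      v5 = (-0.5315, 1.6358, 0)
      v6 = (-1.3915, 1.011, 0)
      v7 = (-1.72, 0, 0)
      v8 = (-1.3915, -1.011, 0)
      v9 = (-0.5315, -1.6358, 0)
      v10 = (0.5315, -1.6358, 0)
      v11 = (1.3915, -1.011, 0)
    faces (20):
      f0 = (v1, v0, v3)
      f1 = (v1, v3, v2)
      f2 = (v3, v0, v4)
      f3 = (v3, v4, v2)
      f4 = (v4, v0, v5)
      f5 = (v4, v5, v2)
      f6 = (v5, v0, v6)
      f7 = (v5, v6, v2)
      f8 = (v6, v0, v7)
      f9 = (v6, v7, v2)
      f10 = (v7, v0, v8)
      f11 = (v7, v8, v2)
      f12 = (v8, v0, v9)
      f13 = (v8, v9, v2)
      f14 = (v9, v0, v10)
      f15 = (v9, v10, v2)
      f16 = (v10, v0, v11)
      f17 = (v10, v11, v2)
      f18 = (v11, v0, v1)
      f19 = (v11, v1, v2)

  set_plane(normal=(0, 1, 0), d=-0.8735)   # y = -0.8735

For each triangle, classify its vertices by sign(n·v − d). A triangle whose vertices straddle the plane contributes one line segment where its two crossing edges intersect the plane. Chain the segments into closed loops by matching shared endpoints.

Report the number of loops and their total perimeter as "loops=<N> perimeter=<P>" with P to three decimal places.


Straddling triangles (10 of 20):
  (v7,v0,v8) [++-] → (-1.20225, -0.8735, 0)–(-1.43618, -0.8735, 0)  len=0.2339
  (v7,v8,v2) [+-+] → (-1.43618, -0.8735, 0)–(-1.20225, -0.8735, 0.261128)  len=0.3506
  (v8,v0,v9) [-+-] → (-1.20225, -0.8735, 0)–(-0.283815, -0.8735, 0)  len=0.9184
  (v8,v9,v2) [--+] → (-0.283815, -0.8735, 0.89474)–(-1.20225, -0.8735, 0.261128)  len=1.1158
  (v9,v0,v10) [-+-] → (-0.283815, -0.8735, 0)–(0.283815, -0.8735, 0)  len=0.5676
  (v9,v10,v2) [--+] → (0.283815, -0.8735, 0.89474)–(-0.283815, -0.8735, 0.89474)  len=0.5676
  (v10,v0,v11) [-+-] → (0.283815, -0.8735, 0)–(1.20225, -0.8735, 0)  len=0.9184
  (v10,v11,v2) [--+] → (1.20225, -0.8735, 0.261128)–(0.283815, -0.8735, 0.89474)  len=1.1158
  (v11,v0,v1) [-++] → (1.20225, -0.8735, 0)–(1.43618, -0.8735, 0)  len=0.2339
  (v11,v1,v2) [-++] → (1.43618, -0.8735, 0)–(1.20225, -0.8735, 0.261128)  len=0.3506

Chained into 1 loop(s):
  loop 1: 10 segments, perimeter = 6.3727
Total perimeter = 6.373

loops=1 perimeter=6.373


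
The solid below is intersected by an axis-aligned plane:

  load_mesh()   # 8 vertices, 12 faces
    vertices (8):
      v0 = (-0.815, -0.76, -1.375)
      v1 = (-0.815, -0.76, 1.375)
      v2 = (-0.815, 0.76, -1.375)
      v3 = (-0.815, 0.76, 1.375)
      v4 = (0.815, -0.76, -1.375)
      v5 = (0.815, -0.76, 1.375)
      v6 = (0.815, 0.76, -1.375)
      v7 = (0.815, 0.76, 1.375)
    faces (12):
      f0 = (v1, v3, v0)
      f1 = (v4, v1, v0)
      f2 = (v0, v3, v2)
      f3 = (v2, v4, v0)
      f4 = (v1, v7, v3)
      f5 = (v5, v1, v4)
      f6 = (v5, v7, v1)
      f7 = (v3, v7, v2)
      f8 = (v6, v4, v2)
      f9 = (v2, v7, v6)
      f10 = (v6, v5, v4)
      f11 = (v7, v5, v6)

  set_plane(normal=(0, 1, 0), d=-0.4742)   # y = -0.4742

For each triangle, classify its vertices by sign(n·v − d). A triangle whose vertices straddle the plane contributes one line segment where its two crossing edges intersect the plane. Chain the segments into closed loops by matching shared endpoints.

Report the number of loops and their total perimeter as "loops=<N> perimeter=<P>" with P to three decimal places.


loops=1 perimeter=8.760

Straddling triangles (8 of 12):
  (v1,v3,v0) [-+-] → (-0.815, -0.4742, 1.375)–(-0.815, -0.4742, -0.857928)  len=2.2329
  (v0,v3,v2) [-++] → (-0.815, -0.4742, -0.857928)–(-0.815, -0.4742, -1.375)  len=0.5171
  (v2,v4,v0) [+--] → (0.508517, -0.4742, -1.375)–(-0.815, -0.4742, -1.375)  len=1.3235
  (v1,v7,v3) [-++] → (-0.508517, -0.4742, 1.375)–(-0.815, -0.4742, 1.375)  len=0.3065
  (v5,v7,v1) [-+-] → (0.815, -0.4742, 1.375)–(-0.508517, -0.4742, 1.375)  len=1.3235
  (v6,v4,v2) [+-+] → (0.815, -0.4742, -1.375)–(0.508517, -0.4742, -1.375)  len=0.3065
  (v6,v5,v4) [+--] → (0.815, -0.4742, 0.857928)–(0.815, -0.4742, -1.375)  len=2.2329
  (v7,v5,v6) [+-+] → (0.815, -0.4742, 1.375)–(0.815, -0.4742, 0.857928)  len=0.5171

Chained into 1 loop(s):
  loop 1: 8 segments, perimeter = 8.7600
Total perimeter = 8.760


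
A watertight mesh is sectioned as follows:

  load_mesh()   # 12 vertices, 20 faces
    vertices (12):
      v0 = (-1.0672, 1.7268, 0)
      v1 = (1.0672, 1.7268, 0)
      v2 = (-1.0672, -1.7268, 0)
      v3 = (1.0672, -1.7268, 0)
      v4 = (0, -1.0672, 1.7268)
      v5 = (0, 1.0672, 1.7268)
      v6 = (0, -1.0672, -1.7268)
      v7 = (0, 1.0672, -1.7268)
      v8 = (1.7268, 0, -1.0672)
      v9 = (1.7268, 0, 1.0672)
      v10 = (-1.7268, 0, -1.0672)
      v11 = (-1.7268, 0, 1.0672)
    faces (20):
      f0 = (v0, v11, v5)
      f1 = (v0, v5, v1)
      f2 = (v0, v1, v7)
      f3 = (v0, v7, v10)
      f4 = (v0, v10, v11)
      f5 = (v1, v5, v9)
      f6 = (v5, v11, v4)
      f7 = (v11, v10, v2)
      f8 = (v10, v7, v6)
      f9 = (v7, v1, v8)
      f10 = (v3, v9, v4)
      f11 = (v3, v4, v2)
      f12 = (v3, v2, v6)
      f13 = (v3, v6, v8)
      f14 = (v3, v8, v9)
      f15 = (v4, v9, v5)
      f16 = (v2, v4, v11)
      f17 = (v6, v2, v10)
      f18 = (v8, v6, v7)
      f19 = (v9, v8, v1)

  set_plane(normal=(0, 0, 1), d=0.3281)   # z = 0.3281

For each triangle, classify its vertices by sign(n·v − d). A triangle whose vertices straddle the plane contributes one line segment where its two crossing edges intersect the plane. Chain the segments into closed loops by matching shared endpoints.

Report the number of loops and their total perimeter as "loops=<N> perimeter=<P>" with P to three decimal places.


Straddling triangles (10 of 20):
  (v0,v11,v5) [-++] → (-1.26999, 1.19591, 0.3281)–(-0.864427, 1.60147, 0.3281)  len=0.5735
  (v0,v5,v1) [-+-] → (-0.864427, 1.60147, 0.3281)–(0.864427, 1.60147, 0.3281)  len=1.7289
  (v0,v10,v11) [--+] → (-1.7268, 0, 0.3281)–(-1.26999, 1.19591, 0.3281)  len=1.2802
  (v1,v5,v9) [-++] → (0.864427, 1.60147, 0.3281)–(1.26999, 1.19591, 0.3281)  len=0.5735
  (v11,v10,v2) [+--] → (-1.7268, 0, 0.3281)–(-1.26999, -1.19591, 0.3281)  len=1.2802
  (v3,v9,v4) [-++] → (1.26999, -1.19591, 0.3281)–(0.864427, -1.60147, 0.3281)  len=0.5735
  (v3,v4,v2) [-+-] → (0.864427, -1.60147, 0.3281)–(-0.864427, -1.60147, 0.3281)  len=1.7289
  (v3,v8,v9) [--+] → (1.7268, 0, 0.3281)–(1.26999, -1.19591, 0.3281)  len=1.2802
  (v2,v4,v11) [-++] → (-0.864427, -1.60147, 0.3281)–(-1.26999, -1.19591, 0.3281)  len=0.5735
  (v9,v8,v1) [+--] → (1.7268, 0, 0.3281)–(1.26999, 1.19591, 0.3281)  len=1.2802

Chained into 1 loop(s):
  loop 1: 10 segments, perimeter = 10.8727
Total perimeter = 10.873

loops=1 perimeter=10.873


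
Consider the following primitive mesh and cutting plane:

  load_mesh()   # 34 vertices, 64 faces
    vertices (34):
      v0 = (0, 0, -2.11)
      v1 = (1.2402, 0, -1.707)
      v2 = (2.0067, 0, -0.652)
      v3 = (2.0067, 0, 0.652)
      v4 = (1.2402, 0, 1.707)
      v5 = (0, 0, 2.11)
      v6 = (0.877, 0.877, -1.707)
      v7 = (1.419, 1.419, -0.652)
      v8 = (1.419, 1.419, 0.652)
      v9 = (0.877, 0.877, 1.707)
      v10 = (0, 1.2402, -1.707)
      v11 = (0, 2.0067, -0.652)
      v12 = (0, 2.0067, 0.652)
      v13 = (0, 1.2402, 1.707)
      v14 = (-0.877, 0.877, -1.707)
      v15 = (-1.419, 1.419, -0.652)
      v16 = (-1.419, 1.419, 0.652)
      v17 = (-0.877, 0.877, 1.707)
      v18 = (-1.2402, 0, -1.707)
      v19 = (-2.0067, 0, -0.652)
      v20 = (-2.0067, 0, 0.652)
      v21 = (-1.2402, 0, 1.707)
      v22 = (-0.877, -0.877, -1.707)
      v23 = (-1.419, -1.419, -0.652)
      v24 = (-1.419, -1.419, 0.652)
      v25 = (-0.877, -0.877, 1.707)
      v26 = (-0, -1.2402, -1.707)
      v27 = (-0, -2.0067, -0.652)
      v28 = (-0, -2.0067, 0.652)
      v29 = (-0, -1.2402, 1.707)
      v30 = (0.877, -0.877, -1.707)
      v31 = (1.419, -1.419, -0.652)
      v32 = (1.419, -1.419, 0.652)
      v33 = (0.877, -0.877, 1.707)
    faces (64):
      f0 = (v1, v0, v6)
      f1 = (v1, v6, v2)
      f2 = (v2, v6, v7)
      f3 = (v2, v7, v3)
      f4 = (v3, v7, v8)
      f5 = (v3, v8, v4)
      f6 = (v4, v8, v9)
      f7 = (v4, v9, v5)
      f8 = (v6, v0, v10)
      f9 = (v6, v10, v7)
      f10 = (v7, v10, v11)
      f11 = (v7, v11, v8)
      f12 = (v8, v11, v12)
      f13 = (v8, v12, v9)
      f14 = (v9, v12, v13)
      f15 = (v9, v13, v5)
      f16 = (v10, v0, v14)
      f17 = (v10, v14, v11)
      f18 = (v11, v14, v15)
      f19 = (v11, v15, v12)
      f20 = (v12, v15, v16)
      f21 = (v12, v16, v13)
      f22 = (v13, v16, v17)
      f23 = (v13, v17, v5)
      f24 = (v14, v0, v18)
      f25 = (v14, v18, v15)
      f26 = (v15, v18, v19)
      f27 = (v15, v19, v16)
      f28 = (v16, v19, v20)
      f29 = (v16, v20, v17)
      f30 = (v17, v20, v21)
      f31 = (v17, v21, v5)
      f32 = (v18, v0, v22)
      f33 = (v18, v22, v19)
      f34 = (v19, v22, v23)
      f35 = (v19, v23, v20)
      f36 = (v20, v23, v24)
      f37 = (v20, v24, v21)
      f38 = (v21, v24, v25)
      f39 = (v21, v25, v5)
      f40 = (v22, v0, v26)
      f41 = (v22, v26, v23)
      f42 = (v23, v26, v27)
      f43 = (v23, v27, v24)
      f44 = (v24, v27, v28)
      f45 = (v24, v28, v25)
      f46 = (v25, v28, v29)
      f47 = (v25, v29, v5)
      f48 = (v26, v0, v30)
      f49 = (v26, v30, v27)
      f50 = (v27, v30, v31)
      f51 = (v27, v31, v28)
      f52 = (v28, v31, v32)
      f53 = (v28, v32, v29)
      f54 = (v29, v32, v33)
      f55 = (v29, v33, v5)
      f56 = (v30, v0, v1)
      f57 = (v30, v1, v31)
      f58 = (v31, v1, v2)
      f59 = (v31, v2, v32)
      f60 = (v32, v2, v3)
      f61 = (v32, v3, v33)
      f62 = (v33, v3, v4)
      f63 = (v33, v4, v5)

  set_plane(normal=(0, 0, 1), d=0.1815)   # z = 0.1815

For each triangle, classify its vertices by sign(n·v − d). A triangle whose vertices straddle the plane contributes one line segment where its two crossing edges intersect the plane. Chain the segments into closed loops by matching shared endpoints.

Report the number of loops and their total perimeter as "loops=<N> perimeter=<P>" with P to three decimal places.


Straddling triangles (16 of 64):
  (v2,v7,v3) [--+] → (1.79465, 0.511993, 0.1815)–(2.0067, 0, 0.1815)  len=0.5542
  (v3,v7,v8) [+-+] → (1.79465, 0.511993, 0.1815)–(1.419, 1.419, 0.1815)  len=0.9817
  (v7,v11,v8) [--+] → (0.907007, 1.63105, 0.1815)–(1.419, 1.419, 0.1815)  len=0.5542
  (v8,v11,v12) [+-+] → (0.907007, 1.63105, 0.1815)–(0, 2.0067, 0.1815)  len=0.9817
  (v11,v15,v12) [--+] → (-0.511993, 1.79465, 0.1815)–(0, 2.0067, 0.1815)  len=0.5542
  (v12,v15,v16) [+-+] → (-0.511993, 1.79465, 0.1815)–(-1.419, 1.419, 0.1815)  len=0.9817
  (v15,v19,v16) [--+] → (-1.63105, 0.907007, 0.1815)–(-1.419, 1.419, 0.1815)  len=0.5542
  (v16,v19,v20) [+-+] → (-1.63105, 0.907007, 0.1815)–(-2.0067, 0, 0.1815)  len=0.9817
  (v19,v23,v20) [--+] → (-1.79465, -0.511993, 0.1815)–(-2.0067, 0, 0.1815)  len=0.5542
  (v20,v23,v24) [+-+] → (-1.79465, -0.511993, 0.1815)–(-1.419, -1.419, 0.1815)  len=0.9817
  (v23,v27,v24) [--+] → (-0.907007, -1.63105, 0.1815)–(-1.419, -1.419, 0.1815)  len=0.5542
  (v24,v27,v28) [+-+] → (-0.907007, -1.63105, 0.1815)–(0, -2.0067, 0.1815)  len=0.9817
  (v27,v31,v28) [--+] → (0.511993, -1.79465, 0.1815)–(0, -2.0067, 0.1815)  len=0.5542
  (v28,v31,v32) [+-+] → (0.511993, -1.79465, 0.1815)–(1.419, -1.419, 0.1815)  len=0.9817
  (v31,v2,v32) [--+] → (1.63105, -0.907007, 0.1815)–(1.419, -1.419, 0.1815)  len=0.5542
  (v32,v2,v3) [+-+] → (1.63105, -0.907007, 0.1815)–(2.0067, 0, 0.1815)  len=0.9817

Chained into 1 loop(s):
  loop 1: 16 segments, perimeter = 12.2871
Total perimeter = 12.287

loops=1 perimeter=12.287


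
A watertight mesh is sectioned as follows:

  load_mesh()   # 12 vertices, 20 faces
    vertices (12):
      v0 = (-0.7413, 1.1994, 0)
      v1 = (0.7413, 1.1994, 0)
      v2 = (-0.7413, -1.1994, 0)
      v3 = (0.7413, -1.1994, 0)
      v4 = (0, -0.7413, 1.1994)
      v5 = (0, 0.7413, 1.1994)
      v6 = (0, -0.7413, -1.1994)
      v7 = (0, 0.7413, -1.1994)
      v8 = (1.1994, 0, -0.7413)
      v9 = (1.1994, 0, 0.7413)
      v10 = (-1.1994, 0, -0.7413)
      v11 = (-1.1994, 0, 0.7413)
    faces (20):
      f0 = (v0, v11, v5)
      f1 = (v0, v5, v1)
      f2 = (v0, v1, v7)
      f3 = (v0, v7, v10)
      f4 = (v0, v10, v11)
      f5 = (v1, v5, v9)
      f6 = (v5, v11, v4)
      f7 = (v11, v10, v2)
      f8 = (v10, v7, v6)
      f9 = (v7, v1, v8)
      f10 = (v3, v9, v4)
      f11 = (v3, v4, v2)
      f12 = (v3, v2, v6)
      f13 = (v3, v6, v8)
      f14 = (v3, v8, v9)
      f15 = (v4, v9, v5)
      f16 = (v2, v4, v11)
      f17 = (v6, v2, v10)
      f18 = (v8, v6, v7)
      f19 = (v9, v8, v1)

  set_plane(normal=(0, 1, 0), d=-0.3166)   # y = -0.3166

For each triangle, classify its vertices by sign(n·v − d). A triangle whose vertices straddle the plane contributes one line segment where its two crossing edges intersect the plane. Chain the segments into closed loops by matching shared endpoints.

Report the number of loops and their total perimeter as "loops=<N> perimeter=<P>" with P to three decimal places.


Straddling triangles (10 of 20):
  (v5,v11,v4) [++-] → (-0.687151, -0.3166, 0.936949)–(0, -0.3166, 1.1994)  len=0.7356
  (v11,v10,v2) [++-] → (-1.07848, -0.3166, -0.545623)–(-1.07848, -0.3166, 0.545623)  len=1.0912
  (v10,v7,v6) [++-] → (0, -0.3166, -1.1994)–(-0.687151, -0.3166, -0.936949)  len=0.7356
  (v3,v9,v4) [-+-] → (1.07848, -0.3166, 0.545623)–(0.687151, -0.3166, 0.936949)  len=0.5534
  (v3,v6,v8) [--+] → (0.687151, -0.3166, -0.936949)–(1.07848, -0.3166, -0.545623)  len=0.5534
  (v3,v8,v9) [-++] → (1.07848, -0.3166, -0.545623)–(1.07848, -0.3166, 0.545623)  len=1.0912
  (v4,v9,v5) [-++] → (0.687151, -0.3166, 0.936949)–(0, -0.3166, 1.1994)  len=0.7356
  (v2,v4,v11) [--+] → (-0.687151, -0.3166, 0.936949)–(-1.07848, -0.3166, 0.545623)  len=0.5534
  (v6,v2,v10) [--+] → (-1.07848, -0.3166, -0.545623)–(-0.687151, -0.3166, -0.936949)  len=0.5534
  (v8,v6,v7) [+-+] → (0.687151, -0.3166, -0.936949)–(0, -0.3166, -1.1994)  len=0.7356

Chained into 1 loop(s):
  loop 1: 10 segments, perimeter = 7.3384
Total perimeter = 7.338

loops=1 perimeter=7.338


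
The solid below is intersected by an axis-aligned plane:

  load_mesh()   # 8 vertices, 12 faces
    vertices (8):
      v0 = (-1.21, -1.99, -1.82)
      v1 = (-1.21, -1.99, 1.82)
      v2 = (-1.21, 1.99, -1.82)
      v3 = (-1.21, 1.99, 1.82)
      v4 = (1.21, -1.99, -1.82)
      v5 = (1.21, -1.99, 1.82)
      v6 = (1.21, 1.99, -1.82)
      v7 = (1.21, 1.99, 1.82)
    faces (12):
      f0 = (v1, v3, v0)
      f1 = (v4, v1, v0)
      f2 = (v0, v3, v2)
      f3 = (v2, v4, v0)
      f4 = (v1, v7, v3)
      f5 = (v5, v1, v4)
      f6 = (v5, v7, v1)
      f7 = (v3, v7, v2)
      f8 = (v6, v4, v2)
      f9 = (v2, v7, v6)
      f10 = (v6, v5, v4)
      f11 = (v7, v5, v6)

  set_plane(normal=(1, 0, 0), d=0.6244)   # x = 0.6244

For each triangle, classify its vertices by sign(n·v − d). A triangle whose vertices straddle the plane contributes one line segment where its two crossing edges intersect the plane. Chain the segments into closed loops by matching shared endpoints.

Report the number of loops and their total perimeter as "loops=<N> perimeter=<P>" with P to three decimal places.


Straddling triangles (8 of 12):
  (v4,v1,v0) [+--] → (0.6244, -1.99, -0.93918)–(0.6244, -1.99, -1.82)  len=0.8808
  (v2,v4,v0) [-+-] → (0.6244, -1.02691, -1.82)–(0.6244, -1.99, -1.82)  len=0.9631
  (v1,v7,v3) [-+-] → (0.6244, 1.02691, 1.82)–(0.6244, 1.99, 1.82)  len=0.9631
  (v5,v1,v4) [+-+] → (0.6244, -1.99, 1.82)–(0.6244, -1.99, -0.93918)  len=2.7592
  (v5,v7,v1) [++-] → (0.6244, 1.02691, 1.82)–(0.6244, -1.99, 1.82)  len=3.0169
  (v3,v7,v2) [-+-] → (0.6244, 1.99, 1.82)–(0.6244, 1.99, 0.93918)  len=0.8808
  (v6,v4,v2) [++-] → (0.6244, -1.02691, -1.82)–(0.6244, 1.99, -1.82)  len=3.0169
  (v2,v7,v6) [-++] → (0.6244, 1.99, 0.93918)–(0.6244, 1.99, -1.82)  len=2.7592

Chained into 1 loop(s):
  loop 1: 8 segments, perimeter = 15.2400
Total perimeter = 15.240

loops=1 perimeter=15.240


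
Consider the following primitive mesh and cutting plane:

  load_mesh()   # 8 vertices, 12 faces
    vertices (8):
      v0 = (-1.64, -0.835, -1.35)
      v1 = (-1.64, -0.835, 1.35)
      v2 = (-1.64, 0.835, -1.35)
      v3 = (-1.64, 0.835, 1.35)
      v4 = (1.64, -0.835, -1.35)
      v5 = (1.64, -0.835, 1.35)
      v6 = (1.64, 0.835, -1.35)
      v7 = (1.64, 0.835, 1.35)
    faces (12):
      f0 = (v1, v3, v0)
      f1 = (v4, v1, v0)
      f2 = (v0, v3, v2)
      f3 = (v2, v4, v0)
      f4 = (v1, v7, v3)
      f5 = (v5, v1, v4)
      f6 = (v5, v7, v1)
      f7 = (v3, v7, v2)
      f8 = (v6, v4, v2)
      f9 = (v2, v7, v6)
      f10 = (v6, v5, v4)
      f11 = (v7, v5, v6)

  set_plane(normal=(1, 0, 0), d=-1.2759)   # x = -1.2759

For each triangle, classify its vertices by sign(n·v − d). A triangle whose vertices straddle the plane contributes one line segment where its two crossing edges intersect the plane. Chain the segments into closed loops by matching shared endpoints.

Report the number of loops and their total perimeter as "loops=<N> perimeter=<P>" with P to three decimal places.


loops=1 perimeter=8.740

Straddling triangles (8 of 12):
  (v4,v1,v0) [+--] → (-1.2759, -0.835, 1.05028)–(-1.2759, -0.835, -1.35)  len=2.4003
  (v2,v4,v0) [-+-] → (-1.2759, 0.64962, -1.35)–(-1.2759, -0.835, -1.35)  len=1.4846
  (v1,v7,v3) [-+-] → (-1.2759, -0.64962, 1.35)–(-1.2759, 0.835, 1.35)  len=1.4846
  (v5,v1,v4) [+-+] → (-1.2759, -0.835, 1.35)–(-1.2759, -0.835, 1.05028)  len=0.2997
  (v5,v7,v1) [++-] → (-1.2759, -0.64962, 1.35)–(-1.2759, -0.835, 1.35)  len=0.1854
  (v3,v7,v2) [-+-] → (-1.2759, 0.835, 1.35)–(-1.2759, 0.835, -1.05028)  len=2.4003
  (v6,v4,v2) [++-] → (-1.2759, 0.64962, -1.35)–(-1.2759, 0.835, -1.35)  len=0.1854
  (v2,v7,v6) [-++] → (-1.2759, 0.835, -1.05028)–(-1.2759, 0.835, -1.35)  len=0.2997

Chained into 1 loop(s):
  loop 1: 8 segments, perimeter = 8.7400
Total perimeter = 8.740


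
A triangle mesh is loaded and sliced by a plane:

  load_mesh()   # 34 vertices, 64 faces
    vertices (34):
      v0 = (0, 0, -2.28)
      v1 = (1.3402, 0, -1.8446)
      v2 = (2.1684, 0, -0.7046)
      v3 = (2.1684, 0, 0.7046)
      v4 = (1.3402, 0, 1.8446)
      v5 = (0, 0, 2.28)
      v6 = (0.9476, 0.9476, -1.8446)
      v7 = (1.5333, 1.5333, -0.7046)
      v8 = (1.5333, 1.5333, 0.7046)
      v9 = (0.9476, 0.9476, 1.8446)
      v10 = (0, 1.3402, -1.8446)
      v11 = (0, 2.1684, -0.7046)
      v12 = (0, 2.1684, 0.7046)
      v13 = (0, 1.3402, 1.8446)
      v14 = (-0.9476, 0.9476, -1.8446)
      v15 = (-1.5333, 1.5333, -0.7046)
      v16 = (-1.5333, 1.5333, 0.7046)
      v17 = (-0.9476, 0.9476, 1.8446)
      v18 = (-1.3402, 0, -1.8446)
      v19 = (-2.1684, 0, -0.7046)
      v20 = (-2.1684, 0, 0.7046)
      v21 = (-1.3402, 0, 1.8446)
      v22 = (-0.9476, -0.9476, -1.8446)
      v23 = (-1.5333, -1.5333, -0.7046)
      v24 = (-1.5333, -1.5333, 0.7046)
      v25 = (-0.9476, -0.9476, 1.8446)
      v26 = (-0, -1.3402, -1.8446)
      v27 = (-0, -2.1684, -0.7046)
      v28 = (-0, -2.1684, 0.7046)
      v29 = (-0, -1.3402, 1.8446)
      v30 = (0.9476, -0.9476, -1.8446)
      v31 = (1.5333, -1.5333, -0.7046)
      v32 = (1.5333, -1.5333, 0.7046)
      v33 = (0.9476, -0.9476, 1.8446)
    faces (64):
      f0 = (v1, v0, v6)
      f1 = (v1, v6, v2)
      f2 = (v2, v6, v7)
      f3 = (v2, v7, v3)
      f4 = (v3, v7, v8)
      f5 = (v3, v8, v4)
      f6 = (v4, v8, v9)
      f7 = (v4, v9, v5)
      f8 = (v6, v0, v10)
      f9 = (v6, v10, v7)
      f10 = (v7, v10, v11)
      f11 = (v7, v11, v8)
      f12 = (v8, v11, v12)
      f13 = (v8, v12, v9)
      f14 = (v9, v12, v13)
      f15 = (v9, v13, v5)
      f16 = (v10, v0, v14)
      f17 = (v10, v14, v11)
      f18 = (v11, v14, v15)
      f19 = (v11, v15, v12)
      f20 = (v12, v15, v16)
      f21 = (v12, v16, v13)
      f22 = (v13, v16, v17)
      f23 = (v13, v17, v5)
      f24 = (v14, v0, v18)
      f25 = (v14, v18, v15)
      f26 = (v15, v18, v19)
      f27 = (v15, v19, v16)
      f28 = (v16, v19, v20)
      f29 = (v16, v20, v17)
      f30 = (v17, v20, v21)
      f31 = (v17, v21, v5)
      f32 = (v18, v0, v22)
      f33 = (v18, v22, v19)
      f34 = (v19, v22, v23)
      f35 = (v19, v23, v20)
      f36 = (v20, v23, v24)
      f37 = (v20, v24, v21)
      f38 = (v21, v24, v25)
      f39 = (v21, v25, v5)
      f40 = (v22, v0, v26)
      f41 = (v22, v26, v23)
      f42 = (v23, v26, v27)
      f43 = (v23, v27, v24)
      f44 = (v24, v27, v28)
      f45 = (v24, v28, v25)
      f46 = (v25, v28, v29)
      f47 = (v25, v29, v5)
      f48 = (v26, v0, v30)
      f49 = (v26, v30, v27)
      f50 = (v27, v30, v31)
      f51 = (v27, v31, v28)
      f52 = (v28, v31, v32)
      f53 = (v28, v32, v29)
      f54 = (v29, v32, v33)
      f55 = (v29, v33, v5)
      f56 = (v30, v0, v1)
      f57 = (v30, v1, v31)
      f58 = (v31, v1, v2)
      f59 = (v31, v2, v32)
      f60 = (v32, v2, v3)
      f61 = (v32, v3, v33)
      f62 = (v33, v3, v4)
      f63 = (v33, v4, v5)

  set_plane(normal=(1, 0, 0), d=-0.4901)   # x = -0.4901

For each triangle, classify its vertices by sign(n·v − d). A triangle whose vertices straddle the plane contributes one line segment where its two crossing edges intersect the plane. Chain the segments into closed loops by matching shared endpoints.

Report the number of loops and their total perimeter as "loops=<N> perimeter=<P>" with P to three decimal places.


loops=1 perimeter=13.154

Straddling triangles (20 of 64):
  (v10,v0,v14) [++-] → (-0.4901, 0.4901, -2.05481)–(-0.4901, 1.13715, -1.8446)  len=0.6803
  (v10,v14,v11) [+-+] → (-0.4901, 1.13715, -1.8446)–(-0.4901, 1.537, -1.29421)  len=0.6803
  (v11,v14,v15) [+--] → (-0.4901, 1.537, -1.29421)–(-0.4901, 1.9654, -0.7046)  len=0.7288
  (v11,v15,v12) [+-+] → (-0.4901, 1.9654, -0.7046)–(-0.4901, 1.9654, 0.254167)  len=0.9588
  (v12,v15,v16) [+--] → (-0.4901, 1.9654, 0.254167)–(-0.4901, 1.9654, 0.7046)  len=0.4504
  (v12,v16,v13) [+-+] → (-0.4901, 1.9654, 0.7046)–(-0.4901, 1.40192, 1.48021)  len=0.9587
  (v13,v16,v17) [+--] → (-0.4901, 1.40192, 1.48021)–(-0.4901, 1.13715, 1.8446)  len=0.4504
  (v13,v17,v5) [+-+] → (-0.4901, 1.13715, 1.8446)–(-0.4901, 0.4901, 2.05481)  len=0.6803
  (v14,v0,v18) [-+-] → (-0.4901, 0.4901, -2.05481)–(-0.4901, 0, -2.12078)  len=0.4945
  (v17,v21,v5) [--+] → (-0.4901, 0, 2.12078)–(-0.4901, 0.4901, 2.05481)  len=0.4945
  (v18,v0,v22) [-+-] → (-0.4901, 0, -2.12078)–(-0.4901, -0.4901, -2.05481)  len=0.4945
  (v21,v25,v5) [--+] → (-0.4901, -0.4901, 2.05481)–(-0.4901, 0, 2.12078)  len=0.4945
  (v22,v0,v26) [-++] → (-0.4901, -0.4901, -2.05481)–(-0.4901, -1.13715, -1.8446)  len=0.6803
  (v22,v26,v23) [-+-] → (-0.4901, -1.13715, -1.8446)–(-0.4901, -1.40192, -1.48021)  len=0.4504
  (v23,v26,v27) [-++] → (-0.4901, -1.40192, -1.48021)–(-0.4901, -1.9654, -0.7046)  len=0.9587
  (v23,v27,v24) [-+-] → (-0.4901, -1.9654, -0.7046)–(-0.4901, -1.9654, -0.254167)  len=0.4504
  (v24,v27,v28) [-++] → (-0.4901, -1.9654, -0.254167)–(-0.4901, -1.9654, 0.7046)  len=0.9588
  (v24,v28,v25) [-+-] → (-0.4901, -1.9654, 0.7046)–(-0.4901, -1.537, 1.29421)  len=0.7288
  (v25,v28,v29) [-++] → (-0.4901, -1.537, 1.29421)–(-0.4901, -1.13715, 1.8446)  len=0.6803
  (v25,v29,v5) [-++] → (-0.4901, -1.13715, 1.8446)–(-0.4901, -0.4901, 2.05481)  len=0.6803

Chained into 1 loop(s):
  loop 1: 20 segments, perimeter = 13.1543
Total perimeter = 13.154


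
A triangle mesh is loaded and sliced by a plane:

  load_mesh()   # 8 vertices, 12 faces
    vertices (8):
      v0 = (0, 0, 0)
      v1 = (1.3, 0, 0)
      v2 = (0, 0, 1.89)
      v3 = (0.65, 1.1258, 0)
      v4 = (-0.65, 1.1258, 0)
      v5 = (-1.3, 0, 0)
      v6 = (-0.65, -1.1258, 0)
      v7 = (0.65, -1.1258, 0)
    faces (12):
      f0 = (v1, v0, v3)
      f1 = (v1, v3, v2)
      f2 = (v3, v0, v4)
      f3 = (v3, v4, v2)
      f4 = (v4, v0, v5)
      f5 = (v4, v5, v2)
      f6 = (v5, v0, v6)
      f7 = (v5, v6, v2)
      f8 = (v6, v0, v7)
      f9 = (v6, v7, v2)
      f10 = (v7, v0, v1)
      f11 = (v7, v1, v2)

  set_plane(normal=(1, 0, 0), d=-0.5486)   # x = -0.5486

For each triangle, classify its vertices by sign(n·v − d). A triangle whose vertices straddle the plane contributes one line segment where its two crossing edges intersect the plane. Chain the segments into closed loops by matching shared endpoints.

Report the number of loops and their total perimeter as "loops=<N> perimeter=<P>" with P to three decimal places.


loops=1 perimeter=5.419

Straddling triangles (8 of 12):
  (v3,v0,v4) [++-] → (-0.5486, 0.950175, 0)–(-0.5486, 1.1258, 0)  len=0.1756
  (v3,v4,v2) [+-+] → (-0.5486, 1.1258, 0)–(-0.5486, 0.950175, 0.29484)  len=0.3432
  (v4,v0,v5) [-+-] → (-0.5486, 0.950175, 0)–(-0.5486, 0, 0)  len=0.9502
  (v4,v5,v2) [--+] → (-0.5486, 0, 1.09242)–(-0.5486, 0.950175, 0.29484)  len=1.2406
  (v5,v0,v6) [-+-] → (-0.5486, 0, 0)–(-0.5486, -0.950175, 0)  len=0.9502
  (v5,v6,v2) [--+] → (-0.5486, -0.950175, 0.29484)–(-0.5486, 0, 1.09242)  len=1.2406
  (v6,v0,v7) [-++] → (-0.5486, -0.950175, 0)–(-0.5486, -1.1258, 0)  len=0.1756
  (v6,v7,v2) [-++] → (-0.5486, -1.1258, 0)–(-0.5486, -0.950175, 0.29484)  len=0.3432

Chained into 1 loop(s):
  loop 1: 8 segments, perimeter = 5.4191
Total perimeter = 5.419
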